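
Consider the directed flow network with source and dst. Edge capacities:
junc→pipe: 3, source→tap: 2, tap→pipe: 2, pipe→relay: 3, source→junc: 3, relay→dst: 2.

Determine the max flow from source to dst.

2

Augment source→junc→pipe→relay→dst: bottleneck 2. Total 2.
No augmenting path remains in the residual graph.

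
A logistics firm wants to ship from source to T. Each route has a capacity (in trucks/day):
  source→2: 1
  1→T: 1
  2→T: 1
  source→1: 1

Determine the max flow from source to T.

2

Augment source→2→T: bottleneck 1. Total 1.
Augment source→1→T: bottleneck 1. Total 2.
No augmenting path remains in the residual graph.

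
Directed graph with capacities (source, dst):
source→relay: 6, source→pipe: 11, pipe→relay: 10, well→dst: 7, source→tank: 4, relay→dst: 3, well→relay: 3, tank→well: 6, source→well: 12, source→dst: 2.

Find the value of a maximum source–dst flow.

Augment source→dst: bottleneck 2. Total 2.
Augment source→well→dst: bottleneck 7. Total 9.
Augment source→relay→dst: bottleneck 3. Total 12.
No augmenting path remains in the residual graph.

12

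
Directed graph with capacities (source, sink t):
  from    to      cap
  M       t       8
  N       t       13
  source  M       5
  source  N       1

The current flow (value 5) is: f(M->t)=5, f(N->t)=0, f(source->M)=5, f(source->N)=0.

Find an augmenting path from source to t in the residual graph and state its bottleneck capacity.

Residual along source->N->t: source->N: 1, N->t: 13.
Bottleneck = min = 1.

source->N->t, bottleneck 1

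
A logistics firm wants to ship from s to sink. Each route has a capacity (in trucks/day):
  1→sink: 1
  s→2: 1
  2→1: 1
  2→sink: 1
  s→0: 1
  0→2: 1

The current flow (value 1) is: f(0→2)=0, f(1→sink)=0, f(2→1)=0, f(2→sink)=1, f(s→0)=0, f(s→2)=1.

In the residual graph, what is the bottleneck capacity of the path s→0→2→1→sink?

1

Residual capacities along the path: s→0: 1, 0→2: 1, 2→1: 1, 1→sink: 1.
Minimum is 1.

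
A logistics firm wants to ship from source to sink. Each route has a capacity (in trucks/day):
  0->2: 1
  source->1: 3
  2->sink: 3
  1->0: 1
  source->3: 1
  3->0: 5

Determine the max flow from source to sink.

1

Augment source->1->0->2->sink: bottleneck 1. Total 1.
No augmenting path remains in the residual graph.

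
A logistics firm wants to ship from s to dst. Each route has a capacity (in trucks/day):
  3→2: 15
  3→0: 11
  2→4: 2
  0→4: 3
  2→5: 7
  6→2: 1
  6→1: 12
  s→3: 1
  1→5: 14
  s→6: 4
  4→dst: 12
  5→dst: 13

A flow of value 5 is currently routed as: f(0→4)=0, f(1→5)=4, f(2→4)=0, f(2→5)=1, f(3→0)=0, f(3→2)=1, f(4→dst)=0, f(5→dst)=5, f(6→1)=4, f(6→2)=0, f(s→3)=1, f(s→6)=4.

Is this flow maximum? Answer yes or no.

Yes

Residual reachable from s: {s}; dst is not reachable.
Saturated cut: s→6, s→3 with total capacity 5 = current flow value. Flow is maximum.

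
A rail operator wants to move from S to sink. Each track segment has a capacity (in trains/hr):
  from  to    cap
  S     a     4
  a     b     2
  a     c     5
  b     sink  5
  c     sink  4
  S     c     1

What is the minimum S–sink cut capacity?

5

Max flow = 5 (via 3 augmenting paths).
In the residual at optimum, the set reachable from S is {S}.
Cut edges: S→a (cap 4), S→c (cap 1). Sum = 5.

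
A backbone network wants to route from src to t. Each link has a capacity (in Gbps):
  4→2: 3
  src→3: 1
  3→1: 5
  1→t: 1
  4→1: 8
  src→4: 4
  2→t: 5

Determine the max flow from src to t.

4

Augment src→3→1→t: bottleneck 1. Total 1.
Augment src→4→2→t: bottleneck 3. Total 4.
No augmenting path remains in the residual graph.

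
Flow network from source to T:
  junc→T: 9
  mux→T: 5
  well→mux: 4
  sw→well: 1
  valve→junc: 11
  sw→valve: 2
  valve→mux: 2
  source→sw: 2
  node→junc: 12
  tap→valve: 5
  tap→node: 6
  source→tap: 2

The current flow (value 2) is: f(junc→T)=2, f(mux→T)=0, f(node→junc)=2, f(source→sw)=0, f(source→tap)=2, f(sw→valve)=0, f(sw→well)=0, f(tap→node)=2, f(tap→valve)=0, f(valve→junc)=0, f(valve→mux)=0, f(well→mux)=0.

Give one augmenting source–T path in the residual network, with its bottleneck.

source→sw→valve→junc→T, bottleneck 2

Residual along source→sw→valve→junc→T: source→sw: 2, sw→valve: 2, valve→junc: 11, junc→T: 7.
Bottleneck = min = 2.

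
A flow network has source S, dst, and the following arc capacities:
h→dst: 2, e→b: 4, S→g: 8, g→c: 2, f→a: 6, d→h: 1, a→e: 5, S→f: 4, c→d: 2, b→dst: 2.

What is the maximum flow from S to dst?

Augment S→g→c→d→h→dst: bottleneck 1. Total 1.
Augment S→f→a→e→b→dst: bottleneck 2. Total 3.
No augmenting path remains in the residual graph.

3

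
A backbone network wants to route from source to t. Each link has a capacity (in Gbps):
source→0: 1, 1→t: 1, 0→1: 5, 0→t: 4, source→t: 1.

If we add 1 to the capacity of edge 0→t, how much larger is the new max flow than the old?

0

Original max flow = 2.
Edge 0→t does not cross the min cut (source side {source}), so extra capacity there cannot help.
New max flow = 2. Increase = 0.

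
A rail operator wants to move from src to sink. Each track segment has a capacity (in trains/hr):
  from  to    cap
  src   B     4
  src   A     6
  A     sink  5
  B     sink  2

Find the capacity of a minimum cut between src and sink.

7

Max flow = 7 (via 2 augmenting paths).
In the residual at optimum, the set reachable from src is {A, B, src}.
Cut edges: A→sink (cap 5), B→sink (cap 2). Sum = 7.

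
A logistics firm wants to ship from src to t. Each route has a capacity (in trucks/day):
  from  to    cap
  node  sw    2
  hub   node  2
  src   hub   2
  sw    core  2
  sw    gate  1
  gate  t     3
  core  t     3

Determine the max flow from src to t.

2

Augment src→hub→node→sw→gate→t: bottleneck 1. Total 1.
Augment src→hub→node→sw→core→t: bottleneck 1. Total 2.
No augmenting path remains in the residual graph.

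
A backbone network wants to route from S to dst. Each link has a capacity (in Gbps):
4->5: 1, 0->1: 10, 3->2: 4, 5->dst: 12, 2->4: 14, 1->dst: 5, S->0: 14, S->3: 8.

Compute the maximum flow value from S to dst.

Augment S->0->1->dst: bottleneck 5. Total 5.
Augment S->3->2->4->5->dst: bottleneck 1. Total 6.
No augmenting path remains in the residual graph.

6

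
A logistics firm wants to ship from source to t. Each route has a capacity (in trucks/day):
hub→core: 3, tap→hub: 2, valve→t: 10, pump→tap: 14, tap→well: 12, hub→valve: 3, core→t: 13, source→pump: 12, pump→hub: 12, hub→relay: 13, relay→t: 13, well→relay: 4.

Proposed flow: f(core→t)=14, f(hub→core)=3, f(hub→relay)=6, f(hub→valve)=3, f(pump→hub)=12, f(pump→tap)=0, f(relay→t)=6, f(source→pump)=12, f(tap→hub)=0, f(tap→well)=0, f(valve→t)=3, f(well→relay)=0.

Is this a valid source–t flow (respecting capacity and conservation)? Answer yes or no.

Capacity violated on core→t: flow 14 > capacity 13.

No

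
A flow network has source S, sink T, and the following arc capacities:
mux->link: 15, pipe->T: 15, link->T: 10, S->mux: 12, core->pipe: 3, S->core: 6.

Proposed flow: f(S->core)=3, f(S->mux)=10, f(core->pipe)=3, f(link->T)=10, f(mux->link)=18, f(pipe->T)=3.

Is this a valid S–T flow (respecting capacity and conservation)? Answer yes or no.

Capacity violated on mux->link: flow 18 > capacity 15.

No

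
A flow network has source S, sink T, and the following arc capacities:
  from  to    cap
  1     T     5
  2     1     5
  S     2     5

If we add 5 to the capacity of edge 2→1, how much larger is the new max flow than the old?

Original max flow = 5.
Edge 2→1 does not cross the min cut (source side {S}), so extra capacity there cannot help.
New max flow = 5. Increase = 0.

0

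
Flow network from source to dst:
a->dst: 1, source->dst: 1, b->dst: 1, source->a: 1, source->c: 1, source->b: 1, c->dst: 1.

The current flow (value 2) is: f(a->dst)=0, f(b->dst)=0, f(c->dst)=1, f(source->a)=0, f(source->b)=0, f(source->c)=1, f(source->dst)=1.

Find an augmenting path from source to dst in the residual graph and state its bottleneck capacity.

Residual along source->a->dst: source->a: 1, a->dst: 1.
Bottleneck = min = 1.

source->a->dst, bottleneck 1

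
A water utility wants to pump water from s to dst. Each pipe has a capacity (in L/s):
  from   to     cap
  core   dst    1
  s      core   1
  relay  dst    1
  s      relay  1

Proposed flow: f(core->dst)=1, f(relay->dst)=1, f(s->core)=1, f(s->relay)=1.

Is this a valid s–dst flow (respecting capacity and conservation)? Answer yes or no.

Every edge has 0 ≤ f(e) ≤ cap(e).
At each intermediate node, inflow equals outflow.

Yes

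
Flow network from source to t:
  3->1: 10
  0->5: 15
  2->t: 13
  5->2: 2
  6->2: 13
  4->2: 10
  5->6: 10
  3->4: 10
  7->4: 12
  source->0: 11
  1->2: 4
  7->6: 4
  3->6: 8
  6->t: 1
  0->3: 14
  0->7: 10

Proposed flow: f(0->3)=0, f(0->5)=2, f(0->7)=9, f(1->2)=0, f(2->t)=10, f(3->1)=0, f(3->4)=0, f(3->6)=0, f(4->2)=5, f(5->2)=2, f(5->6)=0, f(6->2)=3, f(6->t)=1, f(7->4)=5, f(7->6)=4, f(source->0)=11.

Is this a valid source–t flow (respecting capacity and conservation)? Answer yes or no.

Every edge has 0 ≤ f(e) ≤ cap(e).
At each intermediate node, inflow equals outflow.

Yes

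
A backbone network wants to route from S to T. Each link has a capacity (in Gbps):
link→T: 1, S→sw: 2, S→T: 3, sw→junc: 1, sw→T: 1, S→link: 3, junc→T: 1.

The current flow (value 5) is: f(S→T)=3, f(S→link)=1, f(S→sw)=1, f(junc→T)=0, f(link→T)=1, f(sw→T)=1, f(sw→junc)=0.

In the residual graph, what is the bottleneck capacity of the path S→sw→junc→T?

1

Residual capacities along the path: S→sw: 1, sw→junc: 1, junc→T: 1.
Minimum is 1.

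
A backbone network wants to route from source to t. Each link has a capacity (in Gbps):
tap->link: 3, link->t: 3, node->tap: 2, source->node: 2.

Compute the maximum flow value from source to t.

Augment source->node->tap->link->t: bottleneck 2. Total 2.
No augmenting path remains in the residual graph.

2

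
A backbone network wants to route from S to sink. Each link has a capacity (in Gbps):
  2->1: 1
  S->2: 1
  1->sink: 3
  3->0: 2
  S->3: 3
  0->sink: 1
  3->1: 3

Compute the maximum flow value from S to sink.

4

Augment S->2->1->sink: bottleneck 1. Total 1.
Augment S->3->1->sink: bottleneck 2. Total 3.
Augment S->3->0->sink: bottleneck 1. Total 4.
No augmenting path remains in the residual graph.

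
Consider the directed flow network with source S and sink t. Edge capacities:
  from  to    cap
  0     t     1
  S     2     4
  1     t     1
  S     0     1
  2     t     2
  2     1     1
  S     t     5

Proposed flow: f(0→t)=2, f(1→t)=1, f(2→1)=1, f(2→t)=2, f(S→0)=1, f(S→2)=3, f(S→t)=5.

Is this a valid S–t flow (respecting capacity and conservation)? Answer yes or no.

Capacity violated on 0→t: flow 2 > capacity 1.

No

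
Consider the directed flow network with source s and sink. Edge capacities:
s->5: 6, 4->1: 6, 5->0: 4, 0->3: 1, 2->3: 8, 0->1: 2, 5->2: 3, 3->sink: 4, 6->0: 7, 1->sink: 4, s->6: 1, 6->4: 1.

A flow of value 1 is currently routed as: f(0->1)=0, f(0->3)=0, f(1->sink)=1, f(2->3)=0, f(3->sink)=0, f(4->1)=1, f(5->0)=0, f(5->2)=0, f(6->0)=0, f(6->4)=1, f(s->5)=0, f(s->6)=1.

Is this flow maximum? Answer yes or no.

Residual path s->5->0->1->sink has bottleneck 2 > 0.
Pushing 2 along it raises the flow to 3, so the given flow is not maximum.

No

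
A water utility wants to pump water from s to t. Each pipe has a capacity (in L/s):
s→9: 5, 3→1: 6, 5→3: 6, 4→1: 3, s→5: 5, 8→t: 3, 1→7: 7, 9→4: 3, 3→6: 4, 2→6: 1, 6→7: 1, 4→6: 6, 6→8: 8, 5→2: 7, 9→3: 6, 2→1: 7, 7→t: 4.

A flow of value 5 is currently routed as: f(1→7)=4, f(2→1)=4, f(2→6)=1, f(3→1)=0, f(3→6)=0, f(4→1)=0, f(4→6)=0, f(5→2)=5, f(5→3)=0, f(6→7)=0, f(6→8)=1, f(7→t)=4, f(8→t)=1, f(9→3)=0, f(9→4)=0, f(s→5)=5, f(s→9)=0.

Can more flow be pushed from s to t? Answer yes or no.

Yes

Residual path s→9→3→6→8→t has bottleneck 2 > 0.
Pushing 2 along it raises the flow to 7, so the given flow is not maximum.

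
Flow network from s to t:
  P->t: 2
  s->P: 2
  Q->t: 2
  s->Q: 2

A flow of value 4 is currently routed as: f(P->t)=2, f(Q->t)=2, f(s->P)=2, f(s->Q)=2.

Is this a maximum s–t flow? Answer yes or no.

Residual reachable from s: {s}; t is not reachable.
Saturated cut: s->P, s->Q with total capacity 4 = current flow value. Flow is maximum.

Yes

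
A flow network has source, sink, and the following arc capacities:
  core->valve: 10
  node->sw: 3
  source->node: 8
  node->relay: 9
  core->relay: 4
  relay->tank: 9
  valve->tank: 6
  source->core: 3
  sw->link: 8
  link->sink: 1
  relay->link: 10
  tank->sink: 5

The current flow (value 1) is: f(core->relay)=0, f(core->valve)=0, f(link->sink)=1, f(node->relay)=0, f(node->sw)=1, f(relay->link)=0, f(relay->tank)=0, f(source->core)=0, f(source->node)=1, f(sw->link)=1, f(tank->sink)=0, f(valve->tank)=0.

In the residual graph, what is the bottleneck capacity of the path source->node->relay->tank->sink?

Residual capacities along the path: source->node: 7, node->relay: 9, relay->tank: 9, tank->sink: 5.
Minimum is 5.

5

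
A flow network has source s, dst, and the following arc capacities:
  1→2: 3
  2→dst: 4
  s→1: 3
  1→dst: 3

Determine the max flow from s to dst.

Augment s→1→dst: bottleneck 3. Total 3.
No augmenting path remains in the residual graph.

3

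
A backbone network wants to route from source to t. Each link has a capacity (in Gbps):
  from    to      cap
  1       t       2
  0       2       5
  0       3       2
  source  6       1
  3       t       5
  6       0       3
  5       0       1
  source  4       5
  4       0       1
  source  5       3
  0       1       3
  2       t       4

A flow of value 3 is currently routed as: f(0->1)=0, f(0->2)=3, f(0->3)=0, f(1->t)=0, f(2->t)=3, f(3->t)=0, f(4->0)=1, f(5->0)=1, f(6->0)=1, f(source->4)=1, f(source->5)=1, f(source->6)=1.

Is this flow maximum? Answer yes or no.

Yes

Residual reachable from source: {4, 5, source}; t is not reachable.
Saturated cut: source->6, 4->0, 5->0 with total capacity 3 = current flow value. Flow is maximum.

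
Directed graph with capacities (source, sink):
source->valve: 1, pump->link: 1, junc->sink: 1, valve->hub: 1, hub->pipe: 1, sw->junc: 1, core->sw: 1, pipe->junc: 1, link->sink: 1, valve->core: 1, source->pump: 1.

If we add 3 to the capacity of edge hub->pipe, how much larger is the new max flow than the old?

Original max flow = 2.
Edge hub->pipe does not cross the min cut (source side {source}), so extra capacity there cannot help.
New max flow = 2. Increase = 0.

0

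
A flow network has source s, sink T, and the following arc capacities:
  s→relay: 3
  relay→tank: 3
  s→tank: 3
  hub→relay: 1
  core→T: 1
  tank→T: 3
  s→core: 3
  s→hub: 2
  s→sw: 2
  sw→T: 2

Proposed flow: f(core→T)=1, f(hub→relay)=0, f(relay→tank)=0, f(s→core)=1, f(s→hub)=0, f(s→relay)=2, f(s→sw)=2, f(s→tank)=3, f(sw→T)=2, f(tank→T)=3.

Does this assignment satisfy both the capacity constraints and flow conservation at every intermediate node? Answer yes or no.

Conservation fails at relay: inflow 2 ≠ outflow 0.

No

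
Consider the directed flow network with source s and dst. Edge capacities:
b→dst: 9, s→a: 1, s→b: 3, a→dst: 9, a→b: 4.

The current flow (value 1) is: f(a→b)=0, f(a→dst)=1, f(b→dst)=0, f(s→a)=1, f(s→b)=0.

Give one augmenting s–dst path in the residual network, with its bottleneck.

s→b→dst, bottleneck 3

Residual along s→b→dst: s→b: 3, b→dst: 9.
Bottleneck = min = 3.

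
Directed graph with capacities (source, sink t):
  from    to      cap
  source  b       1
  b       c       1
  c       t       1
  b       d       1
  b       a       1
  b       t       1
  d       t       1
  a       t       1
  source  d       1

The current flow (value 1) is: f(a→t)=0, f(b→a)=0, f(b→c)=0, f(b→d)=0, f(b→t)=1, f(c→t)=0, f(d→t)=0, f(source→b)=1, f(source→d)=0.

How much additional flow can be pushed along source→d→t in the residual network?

Residual capacities along the path: source→d: 1, d→t: 1.
Minimum is 1.

1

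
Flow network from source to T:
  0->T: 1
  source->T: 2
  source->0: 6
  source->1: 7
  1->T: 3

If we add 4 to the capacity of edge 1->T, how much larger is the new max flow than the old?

Original max flow = 6.
After raising cap(1->T), augmenting paths through that edge carry 4 more units.
New max flow = 10. Increase = 4.

4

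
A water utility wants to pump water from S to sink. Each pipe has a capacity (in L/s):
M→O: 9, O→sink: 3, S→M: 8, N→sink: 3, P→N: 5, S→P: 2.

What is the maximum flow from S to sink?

Augment S→M→O→sink: bottleneck 3. Total 3.
Augment S→P→N→sink: bottleneck 2. Total 5.
No augmenting path remains in the residual graph.

5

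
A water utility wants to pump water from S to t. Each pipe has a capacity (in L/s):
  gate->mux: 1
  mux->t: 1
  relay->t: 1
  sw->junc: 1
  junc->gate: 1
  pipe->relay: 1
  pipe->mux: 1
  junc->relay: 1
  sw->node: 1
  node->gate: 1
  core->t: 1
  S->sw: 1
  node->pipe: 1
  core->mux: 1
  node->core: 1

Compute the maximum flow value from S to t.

Augment S->sw->junc->relay->t: bottleneck 1. Total 1.
No augmenting path remains in the residual graph.

1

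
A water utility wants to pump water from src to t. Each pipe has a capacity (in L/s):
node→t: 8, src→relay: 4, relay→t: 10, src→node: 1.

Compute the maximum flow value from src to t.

5

Augment src→node→t: bottleneck 1. Total 1.
Augment src→relay→t: bottleneck 4. Total 5.
No augmenting path remains in the residual graph.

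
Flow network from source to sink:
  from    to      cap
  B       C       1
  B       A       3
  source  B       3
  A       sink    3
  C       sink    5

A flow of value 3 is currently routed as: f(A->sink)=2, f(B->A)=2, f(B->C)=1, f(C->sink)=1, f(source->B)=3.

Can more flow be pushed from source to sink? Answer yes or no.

Residual reachable from source: {source}; sink is not reachable.
Saturated cut: source->B with total capacity 3 = current flow value. Flow is maximum.

No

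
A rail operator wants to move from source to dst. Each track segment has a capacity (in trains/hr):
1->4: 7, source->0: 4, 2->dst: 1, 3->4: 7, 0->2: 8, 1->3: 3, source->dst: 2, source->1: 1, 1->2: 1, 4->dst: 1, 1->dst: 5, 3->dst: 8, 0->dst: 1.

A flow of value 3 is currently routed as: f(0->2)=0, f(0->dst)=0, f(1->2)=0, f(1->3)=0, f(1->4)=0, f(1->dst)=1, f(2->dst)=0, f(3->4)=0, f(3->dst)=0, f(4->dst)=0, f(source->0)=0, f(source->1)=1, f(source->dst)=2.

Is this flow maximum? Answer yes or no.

Residual path source->0->dst has bottleneck 1 > 0.
Pushing 1 along it raises the flow to 4, so the given flow is not maximum.

No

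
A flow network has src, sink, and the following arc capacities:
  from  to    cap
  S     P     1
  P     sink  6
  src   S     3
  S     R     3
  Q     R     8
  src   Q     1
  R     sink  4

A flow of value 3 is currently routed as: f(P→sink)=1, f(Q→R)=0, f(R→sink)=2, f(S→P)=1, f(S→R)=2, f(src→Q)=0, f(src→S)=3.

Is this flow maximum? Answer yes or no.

No

Residual path src→Q→R→sink has bottleneck 1 > 0.
Pushing 1 along it raises the flow to 4, so the given flow is not maximum.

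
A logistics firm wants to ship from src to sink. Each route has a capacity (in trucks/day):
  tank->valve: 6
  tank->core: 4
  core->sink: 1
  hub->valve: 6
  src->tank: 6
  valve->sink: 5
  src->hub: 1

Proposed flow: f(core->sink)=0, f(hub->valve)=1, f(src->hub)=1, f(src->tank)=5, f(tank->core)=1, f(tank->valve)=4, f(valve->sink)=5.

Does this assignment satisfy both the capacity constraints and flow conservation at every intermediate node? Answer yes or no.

No

Conservation fails at core: inflow 1 ≠ outflow 0.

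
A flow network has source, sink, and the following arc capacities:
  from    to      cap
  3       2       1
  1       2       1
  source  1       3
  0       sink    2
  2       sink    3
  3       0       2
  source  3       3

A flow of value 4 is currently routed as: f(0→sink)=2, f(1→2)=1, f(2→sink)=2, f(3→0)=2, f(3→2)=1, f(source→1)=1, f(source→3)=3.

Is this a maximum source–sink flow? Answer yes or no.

Yes

Residual reachable from source: {1, source}; sink is not reachable.
Saturated cut: source→3, 1→2 with total capacity 4 = current flow value. Flow is maximum.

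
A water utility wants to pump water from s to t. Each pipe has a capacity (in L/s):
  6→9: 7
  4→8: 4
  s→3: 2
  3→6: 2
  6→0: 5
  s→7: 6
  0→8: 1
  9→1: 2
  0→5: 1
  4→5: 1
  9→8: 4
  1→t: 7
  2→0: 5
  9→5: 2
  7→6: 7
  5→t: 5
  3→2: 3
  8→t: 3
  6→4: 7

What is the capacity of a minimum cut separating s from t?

Max flow = 8 (via 5 augmenting paths).
In the residual at optimum, the set reachable from s is {s}.
Cut edges: s→3 (cap 2), s→7 (cap 6). Sum = 8.

8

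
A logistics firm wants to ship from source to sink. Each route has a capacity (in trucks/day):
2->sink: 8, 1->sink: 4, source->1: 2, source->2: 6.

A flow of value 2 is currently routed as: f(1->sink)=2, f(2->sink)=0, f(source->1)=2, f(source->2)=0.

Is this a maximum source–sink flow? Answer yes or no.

Residual path source->2->sink has bottleneck 6 > 0.
Pushing 6 along it raises the flow to 8, so the given flow is not maximum.

No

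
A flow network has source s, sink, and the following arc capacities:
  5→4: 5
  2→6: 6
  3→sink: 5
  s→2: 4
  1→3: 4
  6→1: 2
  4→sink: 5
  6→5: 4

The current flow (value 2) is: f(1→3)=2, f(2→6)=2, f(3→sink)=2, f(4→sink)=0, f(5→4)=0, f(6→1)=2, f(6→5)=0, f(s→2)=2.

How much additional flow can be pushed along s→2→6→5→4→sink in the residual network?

Residual capacities along the path: s→2: 2, 2→6: 4, 6→5: 4, 5→4: 5, 4→sink: 5.
Minimum is 2.

2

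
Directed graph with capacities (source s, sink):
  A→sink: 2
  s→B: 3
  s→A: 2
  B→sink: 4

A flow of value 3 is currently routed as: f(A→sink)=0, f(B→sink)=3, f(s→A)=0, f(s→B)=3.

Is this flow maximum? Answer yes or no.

Residual path s→A→sink has bottleneck 2 > 0.
Pushing 2 along it raises the flow to 5, so the given flow is not maximum.

No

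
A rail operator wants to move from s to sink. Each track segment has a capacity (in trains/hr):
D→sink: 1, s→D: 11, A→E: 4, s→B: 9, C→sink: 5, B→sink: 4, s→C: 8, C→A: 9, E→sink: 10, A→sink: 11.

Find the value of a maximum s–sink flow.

Augment s→D→sink: bottleneck 1. Total 1.
Augment s→C→sink: bottleneck 5. Total 6.
Augment s→B→sink: bottleneck 4. Total 10.
Augment s→C→A→sink: bottleneck 3. Total 13.
No augmenting path remains in the residual graph.

13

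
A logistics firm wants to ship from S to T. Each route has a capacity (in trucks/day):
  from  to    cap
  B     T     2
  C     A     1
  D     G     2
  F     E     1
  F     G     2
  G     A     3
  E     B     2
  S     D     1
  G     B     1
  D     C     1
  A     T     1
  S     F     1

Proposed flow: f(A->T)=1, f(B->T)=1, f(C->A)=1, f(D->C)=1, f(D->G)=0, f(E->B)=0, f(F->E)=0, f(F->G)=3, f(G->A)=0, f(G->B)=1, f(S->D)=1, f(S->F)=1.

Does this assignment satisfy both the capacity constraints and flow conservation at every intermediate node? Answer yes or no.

Capacity violated on F->G: flow 3 > capacity 2.

No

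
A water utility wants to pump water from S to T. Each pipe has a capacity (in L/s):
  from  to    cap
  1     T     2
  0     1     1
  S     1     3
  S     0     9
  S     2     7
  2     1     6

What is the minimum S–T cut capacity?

Max flow = 2 (via 1 augmenting path).
In the residual at optimum, the set reachable from S is {0, 1, 2, S}.
Cut edges: 1->T (cap 2). Sum = 2.

2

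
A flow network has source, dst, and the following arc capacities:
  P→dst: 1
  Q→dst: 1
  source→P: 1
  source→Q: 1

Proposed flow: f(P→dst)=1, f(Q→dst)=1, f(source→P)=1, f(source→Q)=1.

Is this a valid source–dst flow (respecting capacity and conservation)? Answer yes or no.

Yes

Every edge has 0 ≤ f(e) ≤ cap(e).
At each intermediate node, inflow equals outflow.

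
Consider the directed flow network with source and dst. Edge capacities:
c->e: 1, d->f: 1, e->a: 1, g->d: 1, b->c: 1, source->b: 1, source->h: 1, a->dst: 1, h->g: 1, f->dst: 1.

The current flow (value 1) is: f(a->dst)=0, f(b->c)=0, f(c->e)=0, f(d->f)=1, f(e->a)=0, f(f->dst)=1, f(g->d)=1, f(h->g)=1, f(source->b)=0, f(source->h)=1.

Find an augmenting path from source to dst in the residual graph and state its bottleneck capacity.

source->b->c->e->a->dst, bottleneck 1

Residual along source->b->c->e->a->dst: source->b: 1, b->c: 1, c->e: 1, e->a: 1, a->dst: 1.
Bottleneck = min = 1.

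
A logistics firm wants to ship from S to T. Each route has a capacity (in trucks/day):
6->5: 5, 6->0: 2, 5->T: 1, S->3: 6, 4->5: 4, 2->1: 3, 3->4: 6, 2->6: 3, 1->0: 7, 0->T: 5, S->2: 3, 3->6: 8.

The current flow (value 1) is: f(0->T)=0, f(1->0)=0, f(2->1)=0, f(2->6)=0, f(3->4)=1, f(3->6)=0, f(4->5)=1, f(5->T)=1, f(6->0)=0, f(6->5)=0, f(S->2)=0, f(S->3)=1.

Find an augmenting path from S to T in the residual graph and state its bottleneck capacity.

S->3->6->0->T, bottleneck 2

Residual along S->3->6->0->T: S->3: 5, 3->6: 8, 6->0: 2, 0->T: 5.
Bottleneck = min = 2.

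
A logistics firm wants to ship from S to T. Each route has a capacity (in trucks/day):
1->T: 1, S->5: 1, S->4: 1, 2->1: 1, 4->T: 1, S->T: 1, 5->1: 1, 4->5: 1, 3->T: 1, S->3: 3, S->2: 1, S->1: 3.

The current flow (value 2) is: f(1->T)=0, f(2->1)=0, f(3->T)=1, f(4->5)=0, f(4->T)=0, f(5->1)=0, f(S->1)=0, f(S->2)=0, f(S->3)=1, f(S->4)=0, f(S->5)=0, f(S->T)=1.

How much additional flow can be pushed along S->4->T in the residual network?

1

Residual capacities along the path: S->4: 1, 4->T: 1.
Minimum is 1.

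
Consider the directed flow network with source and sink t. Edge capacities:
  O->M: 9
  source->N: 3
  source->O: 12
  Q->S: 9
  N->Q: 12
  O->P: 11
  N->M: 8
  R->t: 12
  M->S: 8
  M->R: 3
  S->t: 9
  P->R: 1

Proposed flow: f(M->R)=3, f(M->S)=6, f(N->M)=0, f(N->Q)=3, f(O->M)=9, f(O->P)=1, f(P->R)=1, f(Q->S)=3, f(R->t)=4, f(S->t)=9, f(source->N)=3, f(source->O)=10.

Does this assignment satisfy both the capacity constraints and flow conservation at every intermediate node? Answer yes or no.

Yes

Every edge has 0 ≤ f(e) ≤ cap(e).
At each intermediate node, inflow equals outflow.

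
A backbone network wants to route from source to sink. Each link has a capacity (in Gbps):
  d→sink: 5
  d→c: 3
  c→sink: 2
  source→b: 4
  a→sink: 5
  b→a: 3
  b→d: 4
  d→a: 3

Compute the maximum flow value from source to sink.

4

Augment source→b→d→sink: bottleneck 4. Total 4.
No augmenting path remains in the residual graph.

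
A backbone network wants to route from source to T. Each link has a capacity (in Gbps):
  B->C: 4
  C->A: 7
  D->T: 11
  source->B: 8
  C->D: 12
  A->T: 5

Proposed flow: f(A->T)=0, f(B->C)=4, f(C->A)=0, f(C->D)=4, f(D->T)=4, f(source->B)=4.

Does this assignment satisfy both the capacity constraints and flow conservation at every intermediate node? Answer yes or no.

Yes

Every edge has 0 ≤ f(e) ≤ cap(e).
At each intermediate node, inflow equals outflow.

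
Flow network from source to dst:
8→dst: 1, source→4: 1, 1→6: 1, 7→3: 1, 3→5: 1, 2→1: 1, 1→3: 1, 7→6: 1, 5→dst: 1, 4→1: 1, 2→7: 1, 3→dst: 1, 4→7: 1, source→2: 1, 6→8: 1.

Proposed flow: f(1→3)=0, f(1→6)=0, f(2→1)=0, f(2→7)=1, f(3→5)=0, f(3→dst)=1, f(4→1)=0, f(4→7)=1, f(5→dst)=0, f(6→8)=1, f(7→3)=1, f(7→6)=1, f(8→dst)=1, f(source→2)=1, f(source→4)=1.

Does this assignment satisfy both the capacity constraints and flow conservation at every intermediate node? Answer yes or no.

Yes

Every edge has 0 ≤ f(e) ≤ cap(e).
At each intermediate node, inflow equals outflow.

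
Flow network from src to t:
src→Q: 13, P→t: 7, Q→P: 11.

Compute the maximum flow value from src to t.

7

Augment src→Q→P→t: bottleneck 7. Total 7.
No augmenting path remains in the residual graph.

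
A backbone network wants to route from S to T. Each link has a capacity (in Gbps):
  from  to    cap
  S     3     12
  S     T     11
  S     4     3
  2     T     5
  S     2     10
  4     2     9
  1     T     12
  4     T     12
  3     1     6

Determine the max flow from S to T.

Augment S->T: bottleneck 11. Total 11.
Augment S->4->T: bottleneck 3. Total 14.
Augment S->2->T: bottleneck 5. Total 19.
Augment S->3->1->T: bottleneck 6. Total 25.
No augmenting path remains in the residual graph.

25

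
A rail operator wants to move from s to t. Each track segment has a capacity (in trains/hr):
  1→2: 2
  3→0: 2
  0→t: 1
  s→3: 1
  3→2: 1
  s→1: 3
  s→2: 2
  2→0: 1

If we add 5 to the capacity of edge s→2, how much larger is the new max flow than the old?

Original max flow = 1.
Edge s→2 does not cross the min cut (source side {0, 1, 2, 3, s}), so extra capacity there cannot help.
New max flow = 1. Increase = 0.

0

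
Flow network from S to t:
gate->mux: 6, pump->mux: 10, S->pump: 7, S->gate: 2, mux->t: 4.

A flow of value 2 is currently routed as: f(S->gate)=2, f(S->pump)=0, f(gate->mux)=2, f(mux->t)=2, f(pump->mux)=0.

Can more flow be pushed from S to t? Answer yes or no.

Yes

Residual path S->pump->mux->t has bottleneck 2 > 0.
Pushing 2 along it raises the flow to 4, so the given flow is not maximum.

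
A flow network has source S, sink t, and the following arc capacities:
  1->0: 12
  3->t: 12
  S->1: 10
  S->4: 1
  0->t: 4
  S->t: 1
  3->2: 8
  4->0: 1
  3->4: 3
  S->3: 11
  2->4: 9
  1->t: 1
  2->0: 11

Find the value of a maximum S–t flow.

Augment S->t: bottleneck 1. Total 1.
Augment S->3->t: bottleneck 11. Total 12.
Augment S->1->t: bottleneck 1. Total 13.
Augment S->4->0->t: bottleneck 1. Total 14.
Augment S->1->0->t: bottleneck 3. Total 17.
No augmenting path remains in the residual graph.

17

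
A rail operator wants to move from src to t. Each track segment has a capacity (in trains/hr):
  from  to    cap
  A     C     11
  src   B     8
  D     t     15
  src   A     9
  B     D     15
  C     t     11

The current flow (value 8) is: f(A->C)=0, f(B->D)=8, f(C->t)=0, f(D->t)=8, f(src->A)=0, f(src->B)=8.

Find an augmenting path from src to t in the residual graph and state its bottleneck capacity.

src->A->C->t, bottleneck 9

Residual along src->A->C->t: src->A: 9, A->C: 11, C->t: 11.
Bottleneck = min = 9.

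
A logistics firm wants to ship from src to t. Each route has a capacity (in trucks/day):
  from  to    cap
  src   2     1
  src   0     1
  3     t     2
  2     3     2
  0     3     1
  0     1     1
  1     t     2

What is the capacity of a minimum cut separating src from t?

Max flow = 2 (via 2 augmenting paths).
In the residual at optimum, the set reachable from src is {src}.
Cut edges: src→0 (cap 1), src→2 (cap 1). Sum = 2.

2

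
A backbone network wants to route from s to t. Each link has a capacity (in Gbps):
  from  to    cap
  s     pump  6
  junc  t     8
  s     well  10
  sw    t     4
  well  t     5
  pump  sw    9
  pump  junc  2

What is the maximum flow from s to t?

Augment s→well→t: bottleneck 5. Total 5.
Augment s→pump→junc→t: bottleneck 2. Total 7.
Augment s→pump→sw→t: bottleneck 4. Total 11.
No augmenting path remains in the residual graph.

11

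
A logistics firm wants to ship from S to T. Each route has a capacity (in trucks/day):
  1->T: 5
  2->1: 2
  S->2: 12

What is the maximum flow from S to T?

2

Augment S->2->1->T: bottleneck 2. Total 2.
No augmenting path remains in the residual graph.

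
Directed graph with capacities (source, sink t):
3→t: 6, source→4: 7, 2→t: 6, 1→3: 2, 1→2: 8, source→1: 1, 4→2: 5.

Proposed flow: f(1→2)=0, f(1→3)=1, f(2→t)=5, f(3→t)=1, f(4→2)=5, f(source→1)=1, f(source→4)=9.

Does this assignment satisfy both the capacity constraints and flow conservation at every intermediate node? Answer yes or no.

Capacity violated on source→4: flow 9 > capacity 7.

No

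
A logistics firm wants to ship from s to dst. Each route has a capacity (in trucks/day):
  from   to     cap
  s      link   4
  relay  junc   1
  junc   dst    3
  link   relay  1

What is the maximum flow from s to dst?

1

Augment s->link->relay->junc->dst: bottleneck 1. Total 1.
No augmenting path remains in the residual graph.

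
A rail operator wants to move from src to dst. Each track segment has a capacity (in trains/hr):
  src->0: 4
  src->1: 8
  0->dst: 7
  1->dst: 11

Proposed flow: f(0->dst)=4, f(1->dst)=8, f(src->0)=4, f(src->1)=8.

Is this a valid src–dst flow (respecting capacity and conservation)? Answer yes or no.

Every edge has 0 ≤ f(e) ≤ cap(e).
At each intermediate node, inflow equals outflow.

Yes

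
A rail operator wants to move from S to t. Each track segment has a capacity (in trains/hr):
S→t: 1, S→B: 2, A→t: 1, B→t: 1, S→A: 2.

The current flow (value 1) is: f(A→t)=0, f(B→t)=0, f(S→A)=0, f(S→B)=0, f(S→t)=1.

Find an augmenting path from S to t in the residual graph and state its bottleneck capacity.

Residual along S→B→t: S→B: 2, B→t: 1.
Bottleneck = min = 1.

S→B→t, bottleneck 1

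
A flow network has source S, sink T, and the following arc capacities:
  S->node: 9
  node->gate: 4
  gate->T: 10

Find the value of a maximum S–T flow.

4

Augment S->node->gate->T: bottleneck 4. Total 4.
No augmenting path remains in the residual graph.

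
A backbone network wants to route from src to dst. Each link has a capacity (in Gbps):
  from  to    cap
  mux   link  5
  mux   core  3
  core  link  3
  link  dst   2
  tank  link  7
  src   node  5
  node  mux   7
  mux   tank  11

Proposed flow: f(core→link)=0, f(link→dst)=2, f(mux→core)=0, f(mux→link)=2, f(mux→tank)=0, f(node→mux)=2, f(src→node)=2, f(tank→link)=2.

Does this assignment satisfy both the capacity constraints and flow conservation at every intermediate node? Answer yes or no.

No

Conservation fails at tank: inflow 0 ≠ outflow 2.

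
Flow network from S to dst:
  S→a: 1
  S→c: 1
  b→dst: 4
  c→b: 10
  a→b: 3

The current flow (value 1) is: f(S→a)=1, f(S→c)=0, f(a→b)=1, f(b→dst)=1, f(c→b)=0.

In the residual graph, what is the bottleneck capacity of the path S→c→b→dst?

1

Residual capacities along the path: S→c: 1, c→b: 10, b→dst: 3.
Minimum is 1.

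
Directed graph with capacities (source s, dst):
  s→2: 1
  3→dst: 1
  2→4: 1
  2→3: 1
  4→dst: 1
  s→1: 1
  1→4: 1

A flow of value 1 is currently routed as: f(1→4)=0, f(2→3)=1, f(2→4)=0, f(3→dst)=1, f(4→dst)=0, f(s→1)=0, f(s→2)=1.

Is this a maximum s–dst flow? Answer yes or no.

No

Residual path s→1→4→dst has bottleneck 1 > 0.
Pushing 1 along it raises the flow to 2, so the given flow is not maximum.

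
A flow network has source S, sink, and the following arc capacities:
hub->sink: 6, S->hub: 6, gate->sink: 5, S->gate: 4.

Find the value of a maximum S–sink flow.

10

Augment S->hub->sink: bottleneck 6. Total 6.
Augment S->gate->sink: bottleneck 4. Total 10.
No augmenting path remains in the residual graph.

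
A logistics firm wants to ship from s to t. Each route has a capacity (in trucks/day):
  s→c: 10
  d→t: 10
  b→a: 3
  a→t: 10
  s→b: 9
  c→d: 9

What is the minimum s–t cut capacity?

Max flow = 12 (via 2 augmenting paths).
In the residual at optimum, the set reachable from s is {b, c, s}.
Cut edges: b→a (cap 3), c→d (cap 9). Sum = 12.

12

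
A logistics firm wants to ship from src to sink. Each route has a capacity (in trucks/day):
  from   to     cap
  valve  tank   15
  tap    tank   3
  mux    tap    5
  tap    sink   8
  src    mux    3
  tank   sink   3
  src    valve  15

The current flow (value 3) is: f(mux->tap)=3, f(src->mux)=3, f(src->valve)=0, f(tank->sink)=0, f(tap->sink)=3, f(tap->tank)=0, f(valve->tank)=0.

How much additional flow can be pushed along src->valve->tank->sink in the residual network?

Residual capacities along the path: src->valve: 15, valve->tank: 15, tank->sink: 3.
Minimum is 3.

3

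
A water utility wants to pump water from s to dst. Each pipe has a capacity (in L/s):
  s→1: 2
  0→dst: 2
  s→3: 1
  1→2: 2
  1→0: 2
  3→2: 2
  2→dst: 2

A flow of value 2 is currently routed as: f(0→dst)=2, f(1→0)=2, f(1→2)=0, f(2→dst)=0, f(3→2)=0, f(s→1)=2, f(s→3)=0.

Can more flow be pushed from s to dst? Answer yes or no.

Yes

Residual path s→3→2→dst has bottleneck 1 > 0.
Pushing 1 along it raises the flow to 3, so the given flow is not maximum.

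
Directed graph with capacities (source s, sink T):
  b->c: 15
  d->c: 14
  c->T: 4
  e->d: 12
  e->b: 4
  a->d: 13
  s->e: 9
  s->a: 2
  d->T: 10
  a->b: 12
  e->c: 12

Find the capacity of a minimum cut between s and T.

Max flow = 11 (via 3 augmenting paths).
In the residual at optimum, the set reachable from s is {s}.
Cut edges: s->a (cap 2), s->e (cap 9). Sum = 11.

11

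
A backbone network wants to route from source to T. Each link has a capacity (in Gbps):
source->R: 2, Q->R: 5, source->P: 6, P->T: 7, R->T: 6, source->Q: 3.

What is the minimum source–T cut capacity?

11

Max flow = 11 (via 3 augmenting paths).
In the residual at optimum, the set reachable from source is {source}.
Cut edges: source->Q (cap 3), source->R (cap 2), source->P (cap 6). Sum = 11.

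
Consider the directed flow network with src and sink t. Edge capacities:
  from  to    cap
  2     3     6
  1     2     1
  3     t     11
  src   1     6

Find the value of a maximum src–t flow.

Augment src→1→2→3→t: bottleneck 1. Total 1.
No augmenting path remains in the residual graph.

1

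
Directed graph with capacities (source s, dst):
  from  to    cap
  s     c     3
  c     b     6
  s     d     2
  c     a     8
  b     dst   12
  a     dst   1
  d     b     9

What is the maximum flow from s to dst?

5

Augment s->c->a->dst: bottleneck 1. Total 1.
Augment s->c->b->dst: bottleneck 2. Total 3.
Augment s->d->b->dst: bottleneck 2. Total 5.
No augmenting path remains in the residual graph.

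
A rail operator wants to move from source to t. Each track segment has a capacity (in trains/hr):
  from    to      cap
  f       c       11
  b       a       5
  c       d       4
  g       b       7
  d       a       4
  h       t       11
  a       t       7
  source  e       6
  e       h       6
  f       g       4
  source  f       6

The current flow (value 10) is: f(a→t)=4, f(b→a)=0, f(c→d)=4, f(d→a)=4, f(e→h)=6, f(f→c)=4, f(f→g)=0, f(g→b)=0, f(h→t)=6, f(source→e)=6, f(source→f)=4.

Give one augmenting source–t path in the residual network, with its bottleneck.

source→f→g→b→a→t, bottleneck 2

Residual along source→f→g→b→a→t: source→f: 2, f→g: 4, g→b: 7, b→a: 5, a→t: 3.
Bottleneck = min = 2.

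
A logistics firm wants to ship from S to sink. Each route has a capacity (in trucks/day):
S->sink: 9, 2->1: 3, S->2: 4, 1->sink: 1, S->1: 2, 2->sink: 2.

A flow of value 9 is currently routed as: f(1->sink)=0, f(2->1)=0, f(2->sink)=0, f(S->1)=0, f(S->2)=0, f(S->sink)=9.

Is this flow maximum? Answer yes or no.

No

Residual path S->2->sink has bottleneck 2 > 0.
Pushing 2 along it raises the flow to 11, so the given flow is not maximum.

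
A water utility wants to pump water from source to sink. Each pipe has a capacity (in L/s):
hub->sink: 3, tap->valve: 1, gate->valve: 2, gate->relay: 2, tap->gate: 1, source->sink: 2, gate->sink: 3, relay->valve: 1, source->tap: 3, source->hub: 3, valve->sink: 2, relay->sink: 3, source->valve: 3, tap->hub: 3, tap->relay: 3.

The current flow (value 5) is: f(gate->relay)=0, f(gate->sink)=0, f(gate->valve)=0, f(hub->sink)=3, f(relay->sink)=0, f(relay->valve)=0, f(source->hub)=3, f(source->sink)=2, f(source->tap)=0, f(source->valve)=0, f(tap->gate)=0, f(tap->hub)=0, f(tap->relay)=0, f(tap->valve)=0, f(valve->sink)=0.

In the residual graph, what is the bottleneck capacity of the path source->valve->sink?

Residual capacities along the path: source->valve: 3, valve->sink: 2.
Minimum is 2.

2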